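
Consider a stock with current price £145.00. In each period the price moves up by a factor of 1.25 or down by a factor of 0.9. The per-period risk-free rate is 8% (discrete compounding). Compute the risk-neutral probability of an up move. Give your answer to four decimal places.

p = 0.5143

Risk-neutral probability p = (1 + 0.08 − 0.9)/(1.25 − 0.9) = 0.1800/0.3500 = 0.5143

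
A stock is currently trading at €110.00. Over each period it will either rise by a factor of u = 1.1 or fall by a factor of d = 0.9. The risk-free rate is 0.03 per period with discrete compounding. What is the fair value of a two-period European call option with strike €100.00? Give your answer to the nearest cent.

€17.00

Risk-neutral probability p = (1 + 0.03 − 0.9)/(1.1 − 0.9) = 0.1300/0.2000 = 0.6500
Terminal stock prices: S_uu = 133.1, S_ud = 108.9, S_dd = 89.1
Terminal payoffs (S − K): max(33.1, 0) = 33.1, max(8.9, 0) = 8.9, max(-10.9, 0) = 0
Node u (S = 121): V_u = 1/1.03·[0.6500·33.1000 + 0.3500·8.9000] = 23.9126
Node d (S = 99): V_d = 1/1.03·[0.6500·8.9000 + 0.3500·0.0000] = 5.6165
Node 0 (S = 110): V_0 = 1/1.03·[0.6500·23.9126 + 0.3500·5.6165] = 16.9990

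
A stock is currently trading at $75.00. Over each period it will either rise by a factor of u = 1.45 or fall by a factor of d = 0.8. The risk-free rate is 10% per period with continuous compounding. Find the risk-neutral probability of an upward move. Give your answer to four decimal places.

p = 0.4695

Risk-neutral probability p = (e^0.1 − 0.8)/(1.45 − 0.8) = 0.3052/0.6500 = 0.4695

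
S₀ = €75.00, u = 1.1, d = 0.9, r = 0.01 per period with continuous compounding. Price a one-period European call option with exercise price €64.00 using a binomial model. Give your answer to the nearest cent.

€11.64

Risk-neutral probability p = (e^0.01 − 0.9)/(1.1 − 0.9) = 0.1101/0.2000 = 0.5503
Terminal stock prices: S_u = 82.5, S_d = 67.5
Terminal payoffs (S − K): max(18.5, 0) = 18.5, max(3.5, 0) = 3.5
Node 0 (S = 75): V_0 = e^(−0.01)·[0.5503·18.5000 + 0.4497·3.5000] = 11.6368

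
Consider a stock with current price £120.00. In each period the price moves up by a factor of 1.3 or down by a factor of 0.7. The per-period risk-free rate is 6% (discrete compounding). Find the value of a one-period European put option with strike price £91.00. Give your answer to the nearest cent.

Risk-neutral probability p = (1 + 0.06 − 0.7)/(1.3 − 0.7) = 0.3600/0.6000 = 0.6000
Terminal stock prices: S_u = 156, S_d = 84
Terminal payoffs (K − S): max(-65, 0) = 0, max(7, 0) = 7
Node 0 (S = 120): V_0 = 1/1.06·[0.6000·0.0000 + 0.4000·7.0000] = 2.6415

£2.64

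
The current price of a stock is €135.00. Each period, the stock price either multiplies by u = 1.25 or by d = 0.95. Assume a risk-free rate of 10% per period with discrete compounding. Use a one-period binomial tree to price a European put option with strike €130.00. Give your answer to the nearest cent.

€0.80

Risk-neutral probability p = (1 + 0.1 − 0.95)/(1.25 − 0.95) = 0.1500/0.3000 = 0.5000
Terminal stock prices: S_u = 168.8, S_d = 128.2
Terminal payoffs (K − S): max(-38.75, 0) = 0, max(1.75, 0) = 1.75
Node 0 (S = 135): V_0 = 1/1.1·[0.5000·0.0000 + 0.5000·1.7500] = 0.7955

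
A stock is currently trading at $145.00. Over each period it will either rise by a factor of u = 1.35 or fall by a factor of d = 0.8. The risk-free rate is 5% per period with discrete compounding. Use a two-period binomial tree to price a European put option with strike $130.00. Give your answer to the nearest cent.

Risk-neutral probability p = (1 + 0.05 − 0.8)/(1.35 − 0.8) = 0.2500/0.5500 = 0.4545
Terminal stock prices: S_uu = 264.3, S_ud = 156.6, S_dd = 92.8
Terminal payoffs (K − S): max(-134.3, 0) = 0, max(-26.6, 0) = 0, max(37.2, 0) = 37.2
Node u (S = 195.8): V_u = 1/1.05·[0.4545·0.0000 + 0.5455·0.0000] = 0.0000
Node d (S = 116): V_d = 1/1.05·[0.4545·0.0000 + 0.5455·37.2000] = 19.3247
Node 0 (S = 145): V_0 = 1/1.05·[0.4545·0.0000 + 0.5455·19.3247] = 10.0388

$10.04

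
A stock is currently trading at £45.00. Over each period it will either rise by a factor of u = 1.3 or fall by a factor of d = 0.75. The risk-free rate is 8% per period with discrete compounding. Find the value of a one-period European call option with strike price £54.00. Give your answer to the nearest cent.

Risk-neutral probability p = (1 + 0.08 − 0.75)/(1.3 − 0.75) = 0.3300/0.5500 = 0.6000
Terminal stock prices: S_u = 58.5, S_d = 33.75
Terminal payoffs (S − K): max(4.5, 0) = 4.5, max(-20.25, 0) = 0
Node 0 (S = 45): V_0 = 1/1.08·[0.6000·4.5000 + 0.4000·0.0000] = 2.5000

£2.50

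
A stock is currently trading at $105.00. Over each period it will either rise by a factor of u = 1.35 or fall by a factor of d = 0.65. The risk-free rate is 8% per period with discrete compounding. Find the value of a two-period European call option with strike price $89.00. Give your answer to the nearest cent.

Risk-neutral probability p = (1 + 0.08 − 0.65)/(1.35 − 0.65) = 0.4300/0.7000 = 0.6143
Terminal stock prices: S_uu = 191.4, S_ud = 92.14, S_dd = 44.36
Terminal payoffs (S − K): max(102.4, 0) = 102.4, max(3.138, 0) = 3.138, max(-44.64, 0) = 0
Node u (S = 141.8): V_u = 1/1.08·[0.6143·102.3625 + 0.3857·3.1375] = 59.3426
Node d (S = 68.25): V_d = 1/1.08·[0.6143·3.1375 + 0.3857·0.0000] = 1.7846
Node 0 (S = 105): V_0 = 1/1.08·[0.6143·59.3426 + 0.3857·1.7846] = 34.3904

$34.39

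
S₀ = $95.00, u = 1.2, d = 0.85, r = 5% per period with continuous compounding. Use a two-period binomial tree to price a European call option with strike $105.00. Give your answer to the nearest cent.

$9.52

Risk-neutral probability p = (e^0.05 − 0.85)/(1.2 − 0.85) = 0.2013/0.3500 = 0.5751
Terminal stock prices: S_uu = 136.8, S_ud = 96.9, S_dd = 68.64
Terminal payoffs (S − K): max(31.8, 0) = 31.8, max(-8.1, 0) = 0, max(-36.36, 0) = 0
Node u (S = 114): V_u = e^(−0.05)·[0.5751·31.8000 + 0.4249·0.0000] = 17.3951
Node d (S = 80.75): V_d = e^(−0.05)·[0.5751·0.0000 + 0.4249·0.0000] = 0.0000
Node 0 (S = 95): V_0 = e^(−0.05)·[0.5751·17.3951 + 0.4249·0.0000] = 9.5153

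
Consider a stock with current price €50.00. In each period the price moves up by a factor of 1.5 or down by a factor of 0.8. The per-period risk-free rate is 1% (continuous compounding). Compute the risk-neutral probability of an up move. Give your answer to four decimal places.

p = 0.3001

Risk-neutral probability p = (e^0.01 − 0.8)/(1.5 − 0.8) = 0.2101/0.7000 = 0.3001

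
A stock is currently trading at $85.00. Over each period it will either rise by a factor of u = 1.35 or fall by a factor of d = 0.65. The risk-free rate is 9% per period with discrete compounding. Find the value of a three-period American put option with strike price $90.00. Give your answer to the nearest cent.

$14.87

Risk-neutral probability p = (1 + 0.09 − 0.65)/(1.35 − 0.65) = 0.4400/0.7000 = 0.6286
Terminal stock prices: S_uuu = 209.1, S_uud = 100.7, S_udd = 48.48, S_ddd = 23.34
Terminal payoffs (K − S): max(-119.1, 0) = 0, max(-10.69, 0) = 0, max(41.52, 0) = 41.52, max(66.66, 0) = 66.66
Node uu (S = 154.9): continuation = 1/1.09·[0.6286·0.0000 + 0.3714·0.0000] = 0.0000; exercise value = 0.0000 ≤ continuation, so V_uu = 0.0000
Node ud (S = 74.59): continuation = 1/1.09·[0.6286·0.0000 + 0.3714·41.5181] = 14.1477; exercise value = 15.4125 > continuation, so V_ud = 15.4125 (exercise)
Node dd (S = 35.91): continuation = 1/1.09·[0.6286·41.5181 + 0.3714·66.6569] = 46.6563; exercise value = 54.0875 > continuation, so V_dd = 54.0875 (exercise)
Node u (S = 114.8): continuation = 1/1.09·[0.6286·0.0000 + 0.3714·15.4125] = 5.2520; exercise value = 0.0000 ≤ continuation, so V_u = 5.2520
Node d (S = 55.25): continuation = 1/1.09·[0.6286·15.4125 + 0.3714·54.0875] = 27.3188; exercise value = 34.7500 > continuation, so V_d = 34.7500 (exercise)
Node 0 (S = 85): continuation = 1/1.09·[0.6286·5.2520 + 0.3714·34.7500] = 14.8701; exercise value = 5.0000 ≤ continuation, so V_0 = 14.8701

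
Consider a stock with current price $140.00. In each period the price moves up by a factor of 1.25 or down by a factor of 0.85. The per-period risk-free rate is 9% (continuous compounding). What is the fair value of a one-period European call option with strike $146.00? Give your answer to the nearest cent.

$16.18

Risk-neutral probability p = (e^0.09 − 0.85)/(1.25 − 0.85) = 0.2442/0.4000 = 0.6104
Terminal stock prices: S_u = 175, S_d = 119
Terminal payoffs (S − K): max(29, 0) = 29, max(-27, 0) = 0
Node 0 (S = 140): V_0 = e^(−0.09)·[0.6104·29.0000 + 0.3896·0.0000] = 16.1790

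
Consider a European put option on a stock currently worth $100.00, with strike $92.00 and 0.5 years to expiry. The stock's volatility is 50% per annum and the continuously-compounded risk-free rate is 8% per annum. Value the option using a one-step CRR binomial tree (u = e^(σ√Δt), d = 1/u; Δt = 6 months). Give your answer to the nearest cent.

$11.11

CRR parameters: u = e^(σ√Δt) = e^(0.5·√0.5) = 1.4241, d = 1/u = 0.7022
Per-period rate: rΔt = 0.08·0.5 = 0.04, so R = e^0.04 = 1.0408
Risk-neutral probability p = (e^0.04 − 0.7022)/(1.4241 − 0.7022) = 0.3386/0.7219 = 0.4691
Terminal stock prices: S_u = 142.4, S_d = 70.22
Terminal payoffs (K − S): max(-50.41, 0) = 0, max(21.78, 0) = 21.78
Node 0 (S = 100): V_0 = e^(−0.04)·[0.4691·0.0000 + 0.5309·21.7811] = 11.1112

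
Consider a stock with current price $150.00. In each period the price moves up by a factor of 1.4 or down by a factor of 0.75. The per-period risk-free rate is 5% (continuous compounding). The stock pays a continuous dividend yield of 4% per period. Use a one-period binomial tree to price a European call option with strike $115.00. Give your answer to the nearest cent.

Per-period risk-free factor R = e^0.05 = 1.0513; dividend-adjusted growth = e^(0.05−0.04) = 1.0101.
Risk-neutral probability p = (1.0101 − 0.75)/(1.4 − 0.75) = 0.2601/0.6500 = 0.4001
Terminal stock prices: S_u = 210, S_d = 112.5
Terminal payoffs (S − K): max(95, 0) = 95, max(-2.5, 0) = 0
Node 0 (S = 150): V_0 = e^(−0.05)·[0.4001·95.0000 + 0.5999·0.0000] = 36.1537

$36.15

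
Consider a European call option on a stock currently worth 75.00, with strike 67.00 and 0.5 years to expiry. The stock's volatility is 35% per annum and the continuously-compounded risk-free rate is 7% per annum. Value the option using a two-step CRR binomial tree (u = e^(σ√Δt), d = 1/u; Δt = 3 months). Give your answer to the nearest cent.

13.63

CRR parameters: u = e^(σ√Δt) = e^(0.35·√0.25) = 1.1912, d = 1/u = 0.8395
Per-period rate: rΔt = 0.07·0.25 = 0.0175, so R = e^0.0175 = 1.0177
Risk-neutral probability p = (e^0.0175 − 0.8395)/(1.1912 − 0.8395) = 0.1782/0.3518 = 0.5065
Terminal stock prices: S_uu = 106.4, S_ud = 75, S_dd = 52.85
Terminal payoffs (S − K): max(39.43, 0) = 39.43, max(8, 0) = 8, max(-14.15, 0) = 0
Node u (S = 89.34): V_u = e^(−0.0175)·[0.5065·39.4301 + 0.4935·8.0000] = 23.5058
Node d (S = 62.96): V_d = e^(−0.0175)·[0.5065·8.0000 + 0.4935·0.0000] = 3.9821
Node 0 (S = 75): V_0 = e^(−0.0175)·[0.5065·23.5058 + 0.4935·3.9821] = 13.6310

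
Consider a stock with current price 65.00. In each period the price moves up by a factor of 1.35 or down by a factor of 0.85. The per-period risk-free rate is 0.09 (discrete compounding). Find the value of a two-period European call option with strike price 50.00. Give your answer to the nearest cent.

23.61

Risk-neutral probability p = (1 + 0.09 − 0.85)/(1.35 − 0.85) = 0.2400/0.5000 = 0.4800
Terminal stock prices: S_uu = 118.5, S_ud = 74.59, S_dd = 46.96
Terminal payoffs (S − K): max(68.46, 0) = 68.46, max(24.59, 0) = 24.59, max(-3.038, 0) = 0
Node u (S = 87.75): V_u = 1/1.09·[0.4800·68.4625 + 0.5200·24.5875] = 41.8784
Node d (S = 55.25): V_d = 1/1.09·[0.4800·24.5875 + 0.5200·0.0000] = 10.8275
Node 0 (S = 65): V_0 = 1/1.09·[0.4800·41.8784 + 0.5200·10.8275] = 23.6073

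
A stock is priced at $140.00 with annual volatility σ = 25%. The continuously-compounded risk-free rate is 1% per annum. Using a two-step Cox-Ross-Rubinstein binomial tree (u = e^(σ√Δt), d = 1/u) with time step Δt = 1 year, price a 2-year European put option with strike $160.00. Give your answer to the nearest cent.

$31.38

CRR parameters: u = e^(σ√Δt) = e^(0.25·√1) = 1.2840, d = 1/u = 0.7788
Per-period rate: rΔt = 0.01·1 = 0.01, so R = e^0.01 = 1.0101
Risk-neutral probability p = (e^0.01 − 0.7788)/(1.2840 − 0.7788) = 0.2312/0.5052 = 0.4577
Terminal stock prices: S_uu = 230.8, S_ud = 140, S_dd = 84.91
Terminal payoffs (K − S): max(-70.82, 0) = 0, max(20, 0) = 20, max(75.09, 0) = 75.09
Node u (S = 179.8): V_u = e^(−0.01)·[0.4577·0.0000 + 0.5423·20.0000] = 10.7378
Node d (S = 109): V_d = e^(−0.01)·[0.4577·20.0000 + 0.5423·75.0857] = 49.3759
Node 0 (S = 140): V_0 = e^(−0.01)·[0.4577·10.7378 + 0.5423·49.3759] = 31.3753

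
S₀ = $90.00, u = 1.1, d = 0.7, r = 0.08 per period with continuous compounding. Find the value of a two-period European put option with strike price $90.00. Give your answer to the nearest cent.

$1.48

Risk-neutral probability p = (e^0.08 − 0.7)/(1.1 − 0.7) = 0.3833/0.4000 = 0.9582
Terminal stock prices: S_uu = 108.9, S_ud = 69.3, S_dd = 44.1
Terminal payoffs (K − S): max(-18.9, 0) = 0, max(20.7, 0) = 20.7, max(45.9, 0) = 45.9
Node u (S = 99): V_u = e^(−0.08)·[0.9582·0.0000 + 0.0418·20.7000] = 0.7984
Node d (S = 63): V_d = e^(−0.08)·[0.9582·20.7000 + 0.0418·45.9000] = 20.0805
Node 0 (S = 90): V_0 = e^(−0.08)·[0.9582·0.7984 + 0.0418·20.0805] = 1.4807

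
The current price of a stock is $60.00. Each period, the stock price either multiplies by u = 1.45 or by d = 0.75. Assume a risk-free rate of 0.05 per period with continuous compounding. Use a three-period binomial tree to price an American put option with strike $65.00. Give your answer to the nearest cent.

$13.04

Risk-neutral probability p = (e^0.05 − 0.75)/(1.45 − 0.75) = 0.3013/0.7000 = 0.4304
Terminal stock prices: S_uuu = 182.9, S_uud = 94.61, S_udd = 48.94, S_ddd = 25.31
Terminal payoffs (K − S): max(-117.9, 0) = 0, max(-29.61, 0) = 0, max(16.06, 0) = 16.06, max(39.69, 0) = 39.69
Node uu (S = 126.2): continuation = e^(−0.05)·[0.4304·0.0000 + 0.5696·0.0000] = 0.0000; exercise value = 0.0000 ≤ continuation, so V_uu = 0.0000
Node ud (S = 65.25): continuation = e^(−0.05)·[0.4304·0.0000 + 0.5696·16.0625] = 8.7032; exercise value = 0.0000 ≤ continuation, so V_ud = 8.7032
Node dd (S = 33.75): continuation = e^(−0.05)·[0.4304·16.0625 + 0.5696·39.6875] = 28.0799; exercise value = 31.2500 > continuation, so V_dd = 31.2500 (exercise)
Node u (S = 87): continuation = e^(−0.05)·[0.4304·0.0000 + 0.5696·8.7032] = 4.7157; exercise value = 0.0000 ≤ continuation, so V_u = 4.7157
Node d (S = 45): continuation = e^(−0.05)·[0.4304·8.7032 + 0.5696·31.2500] = 20.4953; exercise value = 20.0000 ≤ continuation, so V_d = 20.4953
Node 0 (S = 60): continuation = e^(−0.05)·[0.4304·4.7157 + 0.5696·20.4953] = 13.0356; exercise value = 5.0000 ≤ continuation, so V_0 = 13.0356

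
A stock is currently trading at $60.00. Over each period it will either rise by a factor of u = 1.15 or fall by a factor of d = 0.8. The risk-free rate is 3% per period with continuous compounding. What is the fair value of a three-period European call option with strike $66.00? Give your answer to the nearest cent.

Risk-neutral probability p = (e^0.03 − 0.8)/(1.15 − 0.8) = 0.2305/0.3500 = 0.6584
Terminal stock prices: S_uuu = 91.25, S_uud = 63.48, S_udd = 44.16, S_ddd = 30.72
Terminal payoffs (S − K): max(25.25, 0) = 25.25, max(-2.52, 0) = 0, max(-21.84, 0) = 0, max(-35.28, 0) = 0
Node uu (S = 79.35): V_uu = e^(−0.03)·[0.6584·25.2525 + 0.3416·0.0000] = 16.1359
Node ud (S = 55.2): V_ud = e^(−0.03)·[0.6584·0.0000 + 0.3416·0.0000] = 0.0000
Node dd (S = 38.4): V_dd = e^(−0.03)·[0.6584·0.0000 + 0.3416·0.0000] = 0.0000
Node u (S = 69): V_u = e^(−0.03)·[0.6584·16.1359 + 0.3416·0.0000] = 10.3105
Node d (S = 48): V_d = e^(−0.03)·[0.6584·0.0000 + 0.3416·0.0000] = 0.0000
Node 0 (S = 60): V_0 = e^(−0.03)·[0.6584·10.3105 + 0.3416·0.0000] = 6.5882

$6.59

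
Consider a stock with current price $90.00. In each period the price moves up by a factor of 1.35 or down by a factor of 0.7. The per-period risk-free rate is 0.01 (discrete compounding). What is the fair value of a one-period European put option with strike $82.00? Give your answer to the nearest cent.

Risk-neutral probability p = (1 + 0.01 − 0.7)/(1.35 − 0.7) = 0.3100/0.6500 = 0.4769
Terminal stock prices: S_u = 121.5, S_d = 63
Terminal payoffs (K − S): max(-39.5, 0) = 0, max(19, 0) = 19
Node 0 (S = 90): V_0 = 1/1.01·[0.4769·0.0000 + 0.5231·19.0000] = 9.8401

$9.84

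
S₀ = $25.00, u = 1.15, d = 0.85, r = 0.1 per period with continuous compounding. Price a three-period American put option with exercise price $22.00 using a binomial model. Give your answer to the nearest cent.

Risk-neutral probability p = (e^0.1 − 0.85)/(1.15 − 0.85) = 0.2552/0.3000 = 0.8506
Terminal stock prices: S_uuu = 38.02, S_uud = 28.1, S_udd = 20.77, S_ddd = 15.35
Terminal payoffs (K − S): max(-16.02, 0) = 0, max(-6.103, 0) = 0, max(1.228, 0) = 1.228, max(6.647, 0) = 6.647
Node uu (S = 33.06): continuation = e^(−0.1)·[0.8506·0.0000 + 0.1494·0.0000] = 0.0000; exercise value = 0.0000 ≤ continuation, so V_uu = 0.0000
Node ud (S = 24.44): continuation = e^(−0.1)·[0.8506·0.0000 + 0.1494·1.2281] = 0.1661; exercise value = 0.0000 ≤ continuation, so V_ud = 0.1661
Node dd (S = 18.06): continuation = e^(−0.1)·[0.8506·1.2281 + 0.1494·6.6469] = 1.8439; exercise value = 3.9375 > continuation, so V_dd = 3.9375 (exercise)
Node u (S = 28.75): continuation = e^(−0.1)·[0.8506·0.0000 + 0.1494·0.1661] = 0.0225; exercise value = 0.0000 ≤ continuation, so V_u = 0.0225
Node d (S = 21.25): continuation = e^(−0.1)·[0.8506·0.1661 + 0.1494·3.9375] = 0.6602; exercise value = 0.7500 > continuation, so V_d = 0.7500 (exercise)
Node 0 (S = 25): continuation = e^(−0.1)·[0.8506·0.0225 + 0.1494·0.7500] = 0.1187; exercise value = 0.0000 ≤ continuation, so V_0 = 0.1187

$0.12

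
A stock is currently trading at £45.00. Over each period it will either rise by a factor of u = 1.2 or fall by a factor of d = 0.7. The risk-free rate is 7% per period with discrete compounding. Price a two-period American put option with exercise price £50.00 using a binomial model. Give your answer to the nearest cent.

£6.55

Risk-neutral probability p = (1 + 0.07 − 0.7)/(1.2 − 0.7) = 0.3700/0.5000 = 0.7400
Terminal stock prices: S_uu = 64.8, S_ud = 37.8, S_dd = 22.05
Terminal payoffs (K − S): max(-14.8, 0) = 0, max(12.2, 0) = 12.2, max(27.95, 0) = 27.95
Node u (S = 54): continuation = 1/1.07·[0.7400·0.0000 + 0.2600·12.2000] = 2.9645; exercise value = 0.0000 ≤ continuation, so V_u = 2.9645
Node d (S = 31.5): continuation = 1/1.07·[0.7400·12.2000 + 0.2600·27.9500] = 15.2290; exercise value = 18.5000 > continuation, so V_d = 18.5000 (exercise)
Node 0 (S = 45): continuation = 1/1.07·[0.7400·2.9645 + 0.2600·18.5000] = 6.5455; exercise value = 5.0000 ≤ continuation, so V_0 = 6.5455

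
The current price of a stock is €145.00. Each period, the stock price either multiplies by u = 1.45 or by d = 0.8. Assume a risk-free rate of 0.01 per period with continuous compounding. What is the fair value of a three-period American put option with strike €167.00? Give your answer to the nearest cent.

€42.64

Risk-neutral probability p = (e^0.01 − 0.8)/(1.45 − 0.8) = 0.2101/0.6500 = 0.3232
Terminal stock prices: S_uuu = 442.1, S_uud = 243.9, S_udd = 134.6, S_ddd = 74.24
Terminal payoffs (K − S): max(-275.1, 0) = 0, max(-76.89, 0) = 0, max(32.44, 0) = 32.44, max(92.76, 0) = 92.76
Node uu (S = 304.9): continuation = e^(−0.01)·[0.3232·0.0000 + 0.6768·0.0000] = 0.0000; exercise value = 0.0000 ≤ continuation, so V_uu = 0.0000
Node ud (S = 168.2): continuation = e^(−0.01)·[0.3232·0.0000 + 0.6768·32.4400] = 21.7384; exercise value = 0.0000 ≤ continuation, so V_ud = 21.7384
Node dd (S = 92.8): continuation = e^(−0.01)·[0.3232·32.4400 + 0.6768·92.7600] = 72.5383; exercise value = 74.2000 > continuation, so V_dd = 74.2000 (exercise)
Node u (S = 210.2): continuation = e^(−0.01)·[0.3232·0.0000 + 0.6768·21.7384] = 14.5671; exercise value = 0.0000 ≤ continuation, so V_u = 14.5671
Node d (S = 116): continuation = e^(−0.01)·[0.3232·21.7384 + 0.6768·74.2000] = 56.6772; exercise value = 51.0000 ≤ continuation, so V_d = 56.6772
Node 0 (S = 145): continuation = e^(−0.01)·[0.3232·14.5671 + 0.6768·56.6772] = 42.6406; exercise value = 22.0000 ≤ continuation, so V_0 = 42.6406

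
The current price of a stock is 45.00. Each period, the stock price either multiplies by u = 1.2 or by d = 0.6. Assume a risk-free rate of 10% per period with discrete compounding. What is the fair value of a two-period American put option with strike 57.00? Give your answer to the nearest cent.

Risk-neutral probability p = (1 + 0.1 − 0.6)/(1.2 − 0.6) = 0.5000/0.6000 = 0.8333
Terminal stock prices: S_uu = 64.8, S_ud = 32.4, S_dd = 16.2
Terminal payoffs (K − S): max(-7.8, 0) = 0, max(24.6, 0) = 24.6, max(40.8, 0) = 40.8
Node u (S = 54): continuation = 1/1.1·[0.8333·0.0000 + 0.1667·24.6000] = 3.7273; exercise value = 3.0000 ≤ continuation, so V_u = 3.7273
Node d (S = 27): continuation = 1/1.1·[0.8333·24.6000 + 0.1667·40.8000] = 24.8182; exercise value = 30.0000 > continuation, so V_d = 30.0000 (exercise)
Node 0 (S = 45): continuation = 1/1.1·[0.8333·3.7273 + 0.1667·30.0000] = 7.3691; exercise value = 12.0000 > continuation, so V_0 = 12.0000 (exercise)

12.00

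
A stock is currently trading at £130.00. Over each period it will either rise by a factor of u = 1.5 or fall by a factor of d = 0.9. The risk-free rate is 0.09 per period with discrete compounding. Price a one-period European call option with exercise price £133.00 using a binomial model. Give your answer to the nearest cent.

Risk-neutral probability p = (1 + 0.09 − 0.9)/(1.5 − 0.9) = 0.1900/0.6000 = 0.3167
Terminal stock prices: S_u = 195, S_d = 117
Terminal payoffs (S − K): max(62, 0) = 62, max(-16, 0) = 0
Node 0 (S = 130): V_0 = 1/1.09·[0.3167·62.0000 + 0.6833·0.0000] = 18.0122

£18.01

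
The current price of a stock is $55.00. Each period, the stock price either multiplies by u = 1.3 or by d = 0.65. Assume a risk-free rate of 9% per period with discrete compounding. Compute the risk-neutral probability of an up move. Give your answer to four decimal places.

Risk-neutral probability p = (1 + 0.09 − 0.65)/(1.3 − 0.65) = 0.4400/0.6500 = 0.6769

p = 0.6769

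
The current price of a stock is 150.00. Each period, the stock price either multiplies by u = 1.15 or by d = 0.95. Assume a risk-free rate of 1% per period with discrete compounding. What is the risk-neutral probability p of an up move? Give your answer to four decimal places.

p = 0.3000

Risk-neutral probability p = (1 + 0.01 − 0.95)/(1.15 − 0.95) = 0.0600/0.2000 = 0.3000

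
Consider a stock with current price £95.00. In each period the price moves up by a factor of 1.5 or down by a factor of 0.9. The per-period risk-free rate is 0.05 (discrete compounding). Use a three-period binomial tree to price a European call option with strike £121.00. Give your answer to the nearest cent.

Risk-neutral probability p = (1 + 0.05 − 0.9)/(1.5 − 0.9) = 0.1500/0.6000 = 0.2500
Terminal stock prices: S_uuu = 320.6, S_uud = 192.4, S_udd = 115.4, S_ddd = 69.26
Terminal payoffs (S − K): max(199.6, 0) = 199.6, max(71.38, 0) = 71.38, max(-5.575, 0) = 0, max(-51.74, 0) = 0
Node uu (S = 213.8): V_uu = 1/1.05·[0.2500·199.6250 + 0.7500·71.3750] = 98.5119
Node ud (S = 128.2): V_ud = 1/1.05·[0.2500·71.3750 + 0.7500·0.0000] = 16.9940
Node dd (S = 76.95): V_dd = 1/1.05·[0.2500·0.0000 + 0.7500·0.0000] = 0.0000
Node u (S = 142.5): V_u = 1/1.05·[0.2500·98.5119 + 0.7500·16.9940] = 35.5938
Node d (S = 85.5): V_d = 1/1.05·[0.2500·16.9940 + 0.7500·0.0000] = 4.0462
Node 0 (S = 95): V_0 = 1/1.05·[0.2500·35.5938 + 0.7500·4.0462] = 11.3649

£11.36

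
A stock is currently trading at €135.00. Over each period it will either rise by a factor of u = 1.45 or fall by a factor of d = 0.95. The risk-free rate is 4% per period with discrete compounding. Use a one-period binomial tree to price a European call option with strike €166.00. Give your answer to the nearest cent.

€5.15

Risk-neutral probability p = (1 + 0.04 − 0.95)/(1.45 − 0.95) = 0.0900/0.5000 = 0.1800
Terminal stock prices: S_u = 195.8, S_d = 128.2
Terminal payoffs (S − K): max(29.75, 0) = 29.75, max(-37.75, 0) = 0
Node 0 (S = 135): V_0 = 1/1.04·[0.1800·29.7500 + 0.8200·0.0000] = 5.1490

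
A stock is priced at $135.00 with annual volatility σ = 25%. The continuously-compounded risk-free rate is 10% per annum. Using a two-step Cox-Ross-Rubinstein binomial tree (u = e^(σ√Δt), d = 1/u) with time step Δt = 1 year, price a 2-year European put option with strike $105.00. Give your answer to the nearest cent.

CRR parameters: u = e^(σ√Δt) = e^(0.25·√1) = 1.2840, d = 1/u = 0.7788
Per-period rate: rΔt = 0.1·1 = 0.1, so R = e^0.1 = 1.1052
Risk-neutral probability p = (e^0.1 − 0.7788)/(1.2840 − 0.7788) = 0.3264/0.5052 = 0.6460
Terminal stock prices: S_uu = 222.6, S_ud = 135, S_dd = 81.88
Terminal payoffs (K − S): max(-117.6, 0) = 0, max(-30, 0) = 0, max(23.12, 0) = 23.12
Node u (S = 173.3): V_u = e^(−0.1)·[0.6460·0.0000 + 0.3540·0.0000] = 0.0000
Node d (S = 105.1): V_d = e^(−0.1)·[0.6460·0.0000 + 0.3540·23.1184] = 7.4053
Node 0 (S = 135): V_0 = e^(−0.1)·[0.6460·0.0000 + 0.3540·7.4053] = 2.3721

$2.37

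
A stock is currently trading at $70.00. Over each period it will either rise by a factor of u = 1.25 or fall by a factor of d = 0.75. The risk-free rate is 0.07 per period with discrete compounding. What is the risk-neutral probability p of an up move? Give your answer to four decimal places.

Risk-neutral probability p = (1 + 0.07 − 0.75)/(1.25 − 0.75) = 0.3200/0.5000 = 0.6400

p = 0.6400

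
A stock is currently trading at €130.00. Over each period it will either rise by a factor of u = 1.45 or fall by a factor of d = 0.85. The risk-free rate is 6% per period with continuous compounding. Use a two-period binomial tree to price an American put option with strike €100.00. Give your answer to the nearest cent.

€2.26

Risk-neutral probability p = (e^0.06 − 0.85)/(1.45 − 0.85) = 0.2118/0.6000 = 0.3531
Terminal stock prices: S_uu = 273.3, S_ud = 160.2, S_dd = 93.92
Terminal payoffs (K − S): max(-173.3, 0) = 0, max(-60.22, 0) = 0, max(6.075, 0) = 6.075
Node u (S = 188.5): continuation = e^(−0.06)·[0.3531·0.0000 + 0.6469·0.0000] = 0.0000; exercise value = 0.0000 ≤ continuation, so V_u = 0.0000
Node d (S = 110.5): continuation = e^(−0.06)·[0.3531·0.0000 + 0.6469·6.0750] = 3.7013; exercise value = 0.0000 ≤ continuation, so V_d = 3.7013
Node 0 (S = 130): continuation = e^(−0.06)·[0.3531·0.0000 + 0.6469·3.7013] = 2.2551; exercise value = 0.0000 ≤ continuation, so V_0 = 2.2551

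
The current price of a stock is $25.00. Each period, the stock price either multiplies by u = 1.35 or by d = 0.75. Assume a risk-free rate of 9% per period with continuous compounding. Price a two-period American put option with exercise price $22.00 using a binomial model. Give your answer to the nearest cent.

Risk-neutral probability p = (e^0.09 − 0.75)/(1.35 − 0.75) = 0.3442/0.6000 = 0.5736
Terminal stock prices: S_uu = 45.56, S_ud = 25.31, S_dd = 14.06
Terminal payoffs (K − S): max(-23.56, 0) = 0, max(-3.312, 0) = 0, max(7.938, 0) = 7.938
Node u (S = 33.75): continuation = e^(−0.09)·[0.5736·0.0000 + 0.4264·0.0000] = 0.0000; exercise value = 0.0000 ≤ continuation, so V_u = 0.0000
Node d (S = 18.75): continuation = e^(−0.09)·[0.5736·0.0000 + 0.4264·7.9375] = 3.0931; exercise value = 3.2500 > continuation, so V_d = 3.2500 (exercise)
Node 0 (S = 25): continuation = e^(−0.09)·[0.5736·0.0000 + 0.4264·3.2500] = 1.2665; exercise value = 0.0000 ≤ continuation, so V_0 = 1.2665

$1.27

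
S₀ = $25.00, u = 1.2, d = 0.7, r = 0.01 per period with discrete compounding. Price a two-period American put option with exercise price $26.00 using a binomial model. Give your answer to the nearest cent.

$4.35

Risk-neutral probability p = (1 + 0.01 − 0.7)/(1.2 − 0.7) = 0.3100/0.5000 = 0.6200
Terminal stock prices: S_uu = 36, S_ud = 21, S_dd = 12.25
Terminal payoffs (K − S): max(-10, 0) = 0, max(5, 0) = 5, max(13.75, 0) = 13.75
Node u (S = 30): continuation = 1/1.01·[0.6200·0.0000 + 0.3800·5.0000] = 1.8812; exercise value = 0.0000 ≤ continuation, so V_u = 1.8812
Node d (S = 17.5): continuation = 1/1.01·[0.6200·5.0000 + 0.3800·13.7500] = 8.2426; exercise value = 8.5000 > continuation, so V_d = 8.5000 (exercise)
Node 0 (S = 25): continuation = 1/1.01·[0.6200·1.8812 + 0.3800·8.5000] = 4.3528; exercise value = 1.0000 ≤ continuation, so V_0 = 4.3528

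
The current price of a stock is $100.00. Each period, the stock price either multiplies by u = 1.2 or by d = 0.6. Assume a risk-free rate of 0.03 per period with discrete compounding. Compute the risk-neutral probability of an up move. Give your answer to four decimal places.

Risk-neutral probability p = (1 + 0.03 − 0.6)/(1.2 − 0.6) = 0.4300/0.6000 = 0.7167

p = 0.7167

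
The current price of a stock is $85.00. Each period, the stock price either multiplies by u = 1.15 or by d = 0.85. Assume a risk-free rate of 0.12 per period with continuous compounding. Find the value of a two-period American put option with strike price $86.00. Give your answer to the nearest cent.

$1.07

Risk-neutral probability p = (e^0.12 − 0.85)/(1.15 − 0.85) = 0.2775/0.3000 = 0.9250
Terminal stock prices: S_uu = 112.4, S_ud = 83.09, S_dd = 61.41
Terminal payoffs (K − S): max(-26.41, 0) = 0, max(2.913, 0) = 2.913, max(24.59, 0) = 24.59
Node u (S = 97.75): continuation = e^(−0.12)·[0.9250·0.0000 + 0.0750·2.9125] = 0.1938; exercise value = 0.0000 ≤ continuation, so V_u = 0.1938
Node d (S = 72.25): continuation = e^(−0.12)·[0.9250·2.9125 + 0.0750·24.5875] = 4.0252; exercise value = 13.7500 > continuation, so V_d = 13.7500 (exercise)
Node 0 (S = 85): continuation = e^(−0.12)·[0.9250·0.1938 + 0.0750·13.7500] = 1.0737; exercise value = 1.0000 ≤ continuation, so V_0 = 1.0737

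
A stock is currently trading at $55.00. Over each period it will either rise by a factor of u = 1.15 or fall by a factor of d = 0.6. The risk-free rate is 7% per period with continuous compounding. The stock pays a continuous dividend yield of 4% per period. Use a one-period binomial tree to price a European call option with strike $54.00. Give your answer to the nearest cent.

$6.75

Per-period risk-free factor R = e^0.07 = 1.0725; dividend-adjusted growth = e^(0.07−0.04) = 1.0305.
Risk-neutral probability p = (1.0305 − 0.6)/(1.15 − 0.6) = 0.4305/0.5500 = 0.7826
Terminal stock prices: S_u = 63.25, S_d = 33
Terminal payoffs (S − K): max(9.25, 0) = 9.25, max(-21, 0) = 0
Node 0 (S = 55): V_0 = e^(−0.07)·[0.7826·9.2500 + 0.2174·0.0000] = 6.7500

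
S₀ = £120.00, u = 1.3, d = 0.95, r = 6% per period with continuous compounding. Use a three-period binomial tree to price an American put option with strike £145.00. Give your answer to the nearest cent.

Risk-neutral probability p = (e^0.06 − 0.95)/(1.3 − 0.95) = 0.1118/0.3500 = 0.3195
Terminal stock prices: S_uuu = 263.6, S_uud = 192.7, S_udd = 140.8, S_ddd = 102.9
Terminal payoffs (K − S): max(-118.6, 0) = 0, max(-47.66, 0) = 0, max(4.21, 0) = 4.21, max(42.12, 0) = 42.12
Node uu (S = 202.8): continuation = e^(−0.06)·[0.3195·0.0000 + 0.6805·0.0000] = 0.0000; exercise value = 0.0000 ≤ continuation, so V_uu = 0.0000
Node ud (S = 148.2): continuation = e^(−0.06)·[0.3195·0.0000 + 0.6805·4.2100] = 2.6979; exercise value = 0.0000 ≤ continuation, so V_ud = 2.6979
Node dd (S = 108.3): continuation = e^(−0.06)·[0.3195·4.2100 + 0.6805·42.1150] = 28.2559; exercise value = 36.7000 > continuation, so V_dd = 36.7000 (exercise)
Node u (S = 156): continuation = e^(−0.06)·[0.3195·0.0000 + 0.6805·2.6979] = 1.7289; exercise value = 0.0000 ≤ continuation, so V_u = 1.7289
Node d (S = 114): continuation = e^(−0.06)·[0.3195·2.6979 + 0.6805·36.7000] = 24.3307; exercise value = 31.0000 > continuation, so V_d = 31.0000 (exercise)
Node 0 (S = 120): continuation = e^(−0.06)·[0.3195·1.7289 + 0.6805·31.0000] = 20.3863; exercise value = 25.0000 > continuation, so V_0 = 25.0000 (exercise)

£25.00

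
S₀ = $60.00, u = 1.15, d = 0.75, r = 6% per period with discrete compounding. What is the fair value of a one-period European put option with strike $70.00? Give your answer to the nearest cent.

Risk-neutral probability p = (1 + 0.06 − 0.75)/(1.15 − 0.75) = 0.3100/0.4000 = 0.7750
Terminal stock prices: S_u = 69, S_d = 45
Terminal payoffs (K − S): max(1, 0) = 1, max(25, 0) = 25
Node 0 (S = 60): V_0 = 1/1.06·[0.7750·1.0000 + 0.2250·25.0000] = 6.0377

$6.04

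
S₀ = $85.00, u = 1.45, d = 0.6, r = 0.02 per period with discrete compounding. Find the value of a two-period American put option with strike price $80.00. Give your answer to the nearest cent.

$15.84

Risk-neutral probability p = (1 + 0.02 − 0.6)/(1.45 − 0.6) = 0.4200/0.8500 = 0.4941
Terminal stock prices: S_uu = 178.7, S_ud = 73.95, S_dd = 30.6
Terminal payoffs (K − S): max(-98.71, 0) = 0, max(6.05, 0) = 6.05, max(49.4, 0) = 49.4
Node u (S = 123.2): continuation = 1/1.02·[0.4941·0.0000 + 0.5059·6.0500] = 3.0006; exercise value = 0.0000 ≤ continuation, so V_u = 3.0006
Node d (S = 51): continuation = 1/1.02·[0.4941·6.0500 + 0.5059·49.4000] = 27.4314; exercise value = 29.0000 > continuation, so V_d = 29.0000 (exercise)
Node 0 (S = 85): continuation = 1/1.02·[0.4941·3.0006 + 0.5059·29.0000] = 15.8365; exercise value = 0.0000 ≤ continuation, so V_0 = 15.8365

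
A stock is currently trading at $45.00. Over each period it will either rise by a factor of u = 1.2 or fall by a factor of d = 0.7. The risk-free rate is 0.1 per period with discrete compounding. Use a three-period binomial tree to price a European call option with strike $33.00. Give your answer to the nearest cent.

$20.78

Risk-neutral probability p = (1 + 0.1 − 0.7)/(1.2 − 0.7) = 0.4000/0.5000 = 0.8000
Terminal stock prices: S_uuu = 77.76, S_uud = 45.36, S_udd = 26.46, S_ddd = 15.43
Terminal payoffs (S − K): max(44.76, 0) = 44.76, max(12.36, 0) = 12.36, max(-6.54, 0) = 0, max(-17.57, 0) = 0
Node uu (S = 64.8): V_uu = 1/1.1·[0.8000·44.7600 + 0.2000·12.3600] = 34.8000
Node ud (S = 37.8): V_ud = 1/1.1·[0.8000·12.3600 + 0.2000·0.0000] = 8.9891
Node dd (S = 22.05): V_dd = 1/1.1·[0.8000·0.0000 + 0.2000·0.0000] = 0.0000
Node u (S = 54): V_u = 1/1.1·[0.8000·34.8000 + 0.2000·8.9891] = 26.9435
Node d (S = 31.5): V_d = 1/1.1·[0.8000·8.9891 + 0.2000·0.0000] = 6.5375
Node 0 (S = 45): V_0 = 1/1.1·[0.8000·26.9435 + 0.2000·6.5375] = 20.7839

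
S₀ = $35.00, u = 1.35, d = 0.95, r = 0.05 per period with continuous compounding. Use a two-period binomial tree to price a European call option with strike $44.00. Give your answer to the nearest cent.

$1.45

Risk-neutral probability p = (e^0.05 − 0.95)/(1.35 − 0.95) = 0.1013/0.4000 = 0.2532
Terminal stock prices: S_uu = 63.79, S_ud = 44.89, S_dd = 31.59
Terminal payoffs (S − K): max(19.79, 0) = 19.79, max(0.8875, 0) = 0.8875, max(-12.41, 0) = 0
Node u (S = 47.25): V_u = e^(−0.05)·[0.2532·19.7875 + 0.7468·0.8875] = 5.3959
Node d (S = 33.25): V_d = e^(−0.05)·[0.2532·0.8875 + 0.7468·0.0000] = 0.2137
Node 0 (S = 35): V_0 = e^(−0.05)·[0.2532·5.3959 + 0.7468·0.2137] = 1.4513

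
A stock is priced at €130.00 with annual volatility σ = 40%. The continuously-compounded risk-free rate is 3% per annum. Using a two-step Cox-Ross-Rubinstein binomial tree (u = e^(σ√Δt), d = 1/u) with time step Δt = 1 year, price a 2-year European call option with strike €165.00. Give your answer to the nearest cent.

€22.50

CRR parameters: u = e^(σ√Δt) = e^(0.4·√1) = 1.4918, d = 1/u = 0.6703
Per-period rate: rΔt = 0.03·1 = 0.03, so R = e^0.03 = 1.0305
Risk-neutral probability p = (e^0.03 − 0.6703)/(1.4918 − 0.6703) = 0.3601/0.8215 = 0.4384
Terminal stock prices: S_uu = 289.3, S_ud = 130, S_dd = 58.41
Terminal payoffs (S − K): max(124.3, 0) = 124.3, max(-35, 0) = 0, max(-106.6, 0) = 0
Node u (S = 193.9): V_u = e^(−0.03)·[0.4384·124.3203 + 0.5616·0.0000] = 52.8893
Node d (S = 87.14): V_d = e^(−0.03)·[0.4384·0.0000 + 0.5616·0.0000] = 0.0000
Node 0 (S = 130): V_0 = e^(−0.03)·[0.4384·52.8893 + 0.5616·0.0000] = 22.5006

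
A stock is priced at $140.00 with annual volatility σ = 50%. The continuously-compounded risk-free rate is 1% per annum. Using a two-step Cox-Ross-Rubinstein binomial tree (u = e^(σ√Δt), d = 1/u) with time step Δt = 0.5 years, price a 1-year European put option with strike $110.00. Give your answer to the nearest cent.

$13.67

CRR parameters: u = e^(σ√Δt) = e^(0.5·√0.5) = 1.4241, d = 1/u = 0.7022
Per-period rate: rΔt = 0.01·0.5 = 0.005, so R = e^0.005 = 1.0050
Risk-neutral probability p = (e^0.005 − 0.7022)/(1.4241 − 0.7022) = 0.3028/0.7219 = 0.4195
Terminal stock prices: S_uu = 283.9, S_ud = 140, S_dd = 69.03
Terminal payoffs (K − S): max(-173.9, 0) = 0, max(-30, 0) = 0, max(40.97, 0) = 40.97
Node u (S = 199.4): V_u = e^(−0.005)·[0.4195·0.0000 + 0.5805·0.0000] = 0.0000
Node d (S = 98.31): V_d = e^(−0.005)·[0.4195·0.0000 + 0.5805·40.9704] = 23.6661
Node 0 (S = 140): V_0 = e^(−0.005)·[0.4195·0.0000 + 0.5805·23.6661] = 13.6705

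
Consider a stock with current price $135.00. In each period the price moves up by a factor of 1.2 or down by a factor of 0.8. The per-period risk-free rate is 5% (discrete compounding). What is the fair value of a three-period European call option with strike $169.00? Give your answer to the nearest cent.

Risk-neutral probability p = (1 + 0.05 − 0.8)/(1.2 − 0.8) = 0.2500/0.4000 = 0.6250
Terminal stock prices: S_uuu = 233.3, S_uud = 155.5, S_udd = 103.7, S_ddd = 69.12
Terminal payoffs (S − K): max(64.28, 0) = 64.28, max(-13.48, 0) = 0, max(-65.32, 0) = 0, max(-99.88, 0) = 0
Node uu (S = 194.4): V_uu = 1/1.05·[0.6250·64.2800 + 0.3750·0.0000] = 38.2619
Node ud (S = 129.6): V_ud = 1/1.05·[0.6250·0.0000 + 0.3750·0.0000] = 0.0000
Node dd (S = 86.4): V_dd = 1/1.05·[0.6250·0.0000 + 0.3750·0.0000] = 0.0000
Node u (S = 162): V_u = 1/1.05·[0.6250·38.2619 + 0.3750·0.0000] = 22.7749
Node d (S = 108): V_d = 1/1.05·[0.6250·0.0000 + 0.3750·0.0000] = 0.0000
Node 0 (S = 135): V_0 = 1/1.05·[0.6250·22.7749 + 0.3750·0.0000] = 13.5565

$13.56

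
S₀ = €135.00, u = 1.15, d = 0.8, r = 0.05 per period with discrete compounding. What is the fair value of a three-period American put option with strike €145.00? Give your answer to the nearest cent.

€14.19

Risk-neutral probability p = (1 + 0.05 − 0.8)/(1.15 − 0.8) = 0.2500/0.3500 = 0.7143
Terminal stock prices: S_uuu = 205.3, S_uud = 142.8, S_udd = 99.36, S_ddd = 69.12
Terminal payoffs (K − S): max(-60.32, 0) = 0, max(2.17, 0) = 2.17, max(45.64, 0) = 45.64, max(75.88, 0) = 75.88
Node uu (S = 178.5): continuation = 1/1.05·[0.7143·0.0000 + 0.2857·2.1700] = 0.5905; exercise value = 0.0000 ≤ continuation, so V_uu = 0.5905
Node ud (S = 124.2): continuation = 1/1.05·[0.7143·2.1700 + 0.2857·45.6400] = 13.8952; exercise value = 20.8000 > continuation, so V_ud = 20.8000 (exercise)
Node dd (S = 86.4): continuation = 1/1.05·[0.7143·45.6400 + 0.2857·75.8800] = 51.6952; exercise value = 58.6000 > continuation, so V_dd = 58.6000 (exercise)
Node u (S = 155.2): continuation = 1/1.05·[0.7143·0.5905 + 0.2857·20.8000] = 6.0615; exercise value = 0.0000 ≤ continuation, so V_u = 6.0615
Node d (S = 108): continuation = 1/1.05·[0.7143·20.8000 + 0.2857·58.6000] = 30.0952; exercise value = 37.0000 > continuation, so V_d = 37.0000 (exercise)
Node 0 (S = 135): continuation = 1/1.05·[0.7143·6.0615 + 0.2857·37.0000] = 14.1915; exercise value = 10.0000 ≤ continuation, so V_0 = 14.1915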